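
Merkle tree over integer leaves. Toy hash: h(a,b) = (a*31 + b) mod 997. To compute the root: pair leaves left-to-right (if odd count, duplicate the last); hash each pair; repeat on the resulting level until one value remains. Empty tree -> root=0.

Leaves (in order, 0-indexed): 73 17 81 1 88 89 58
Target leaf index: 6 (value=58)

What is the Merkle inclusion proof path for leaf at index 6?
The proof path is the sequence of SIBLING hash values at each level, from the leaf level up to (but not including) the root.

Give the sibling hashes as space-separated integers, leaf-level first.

Answer: 58 823 411

Derivation:
L0 (leaves): [73, 17, 81, 1, 88, 89, 58], target index=6
L1: h(73,17)=(73*31+17)%997=286 [pair 0] h(81,1)=(81*31+1)%997=518 [pair 1] h(88,89)=(88*31+89)%997=823 [pair 2] h(58,58)=(58*31+58)%997=859 [pair 3] -> [286, 518, 823, 859]
  Sibling for proof at L0: 58
L2: h(286,518)=(286*31+518)%997=411 [pair 0] h(823,859)=(823*31+859)%997=450 [pair 1] -> [411, 450]
  Sibling for proof at L1: 823
L3: h(411,450)=(411*31+450)%997=230 [pair 0] -> [230]
  Sibling for proof at L2: 411
Root: 230
Proof path (sibling hashes from leaf to root): [58, 823, 411]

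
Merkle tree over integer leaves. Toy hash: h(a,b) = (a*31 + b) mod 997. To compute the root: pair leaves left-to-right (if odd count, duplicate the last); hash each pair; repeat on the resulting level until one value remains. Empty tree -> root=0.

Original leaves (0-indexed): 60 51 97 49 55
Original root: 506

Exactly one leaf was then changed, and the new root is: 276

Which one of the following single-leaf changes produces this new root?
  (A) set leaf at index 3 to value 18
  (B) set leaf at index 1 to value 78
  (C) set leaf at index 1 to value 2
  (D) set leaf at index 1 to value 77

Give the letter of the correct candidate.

Answer: C

Derivation:
Original leaves: [60, 51, 97, 49, 55]
Target new root: 276
Try each candidate change and compute the resulting root:
Candidate A: set leaf[3] = 18 -> leaves = [60, 51, 97, 18, 55]
  L0: [60, 51, 97, 18, 55]
  L1: h(60,51)=(60*31+51)%997=914 h(97,18)=(97*31+18)%997=34 h(55,55)=(55*31+55)%997=763 -> [914, 34, 763]
  L2: h(914,34)=(914*31+34)%997=452 h(763,763)=(763*31+763)%997=488 -> [452, 488]
  L3: h(452,488)=(452*31+488)%997=542 -> [542]
  root = 542 != target 276
Candidate B: set leaf[1] = 78 -> leaves = [60, 78, 97, 49, 55]
  L0: [60, 78, 97, 49, 55]
  L1: h(60,78)=(60*31+78)%997=941 h(97,49)=(97*31+49)%997=65 h(55,55)=(55*31+55)%997=763 -> [941, 65, 763]
  L2: h(941,65)=(941*31+65)%997=323 h(763,763)=(763*31+763)%997=488 -> [323, 488]
  L3: h(323,488)=(323*31+488)%997=531 -> [531]
  root = 531 != target 276
Candidate C: set leaf[1] = 2 -> leaves = [60, 2, 97, 49, 55]
  L0: [60, 2, 97, 49, 55]
  L1: h(60,2)=(60*31+2)%997=865 h(97,49)=(97*31+49)%997=65 h(55,55)=(55*31+55)%997=763 -> [865, 65, 763]
  L2: h(865,65)=(865*31+65)%997=958 h(763,763)=(763*31+763)%997=488 -> [958, 488]
  L3: h(958,488)=(958*31+488)%997=276 -> [276]
  root = 276 == target 276  ** MATCH **
Candidate D: set leaf[1] = 77 -> leaves = [60, 77, 97, 49, 55]
  L0: [60, 77, 97, 49, 55]
  L1: h(60,77)=(60*31+77)%997=940 h(97,49)=(97*31+49)%997=65 h(55,55)=(55*31+55)%997=763 -> [940, 65, 763]
  L2: h(940,65)=(940*31+65)%997=292 h(763,763)=(763*31+763)%997=488 -> [292, 488]
  L3: h(292,488)=(292*31+488)%997=567 -> [567]
  root = 567 != target 276
Candidate C produces the target root.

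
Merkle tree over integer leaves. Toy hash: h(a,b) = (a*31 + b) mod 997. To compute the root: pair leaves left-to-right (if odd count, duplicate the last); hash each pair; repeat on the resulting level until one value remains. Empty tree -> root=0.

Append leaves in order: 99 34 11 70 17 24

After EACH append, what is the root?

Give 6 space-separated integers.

Answer: 99 112 833 892 195 419

Derivation:
After append 99 (leaves=[99]):
  L0: [99]
  root=99
After append 34 (leaves=[99, 34]):
  L0: [99, 34]
  L1: h(99,34)=(99*31+34)%997=112 -> [112]
  root=112
After append 11 (leaves=[99, 34, 11]):
  L0: [99, 34, 11]
  L1: h(99,34)=(99*31+34)%997=112 h(11,11)=(11*31+11)%997=352 -> [112, 352]
  L2: h(112,352)=(112*31+352)%997=833 -> [833]
  root=833
After append 70 (leaves=[99, 34, 11, 70]):
  L0: [99, 34, 11, 70]
  L1: h(99,34)=(99*31+34)%997=112 h(11,70)=(11*31+70)%997=411 -> [112, 411]
  L2: h(112,411)=(112*31+411)%997=892 -> [892]
  root=892
After append 17 (leaves=[99, 34, 11, 70, 17]):
  L0: [99, 34, 11, 70, 17]
  L1: h(99,34)=(99*31+34)%997=112 h(11,70)=(11*31+70)%997=411 h(17,17)=(17*31+17)%997=544 -> [112, 411, 544]
  L2: h(112,411)=(112*31+411)%997=892 h(544,544)=(544*31+544)%997=459 -> [892, 459]
  L3: h(892,459)=(892*31+459)%997=195 -> [195]
  root=195
After append 24 (leaves=[99, 34, 11, 70, 17, 24]):
  L0: [99, 34, 11, 70, 17, 24]
  L1: h(99,34)=(99*31+34)%997=112 h(11,70)=(11*31+70)%997=411 h(17,24)=(17*31+24)%997=551 -> [112, 411, 551]
  L2: h(112,411)=(112*31+411)%997=892 h(551,551)=(551*31+551)%997=683 -> [892, 683]
  L3: h(892,683)=(892*31+683)%997=419 -> [419]
  root=419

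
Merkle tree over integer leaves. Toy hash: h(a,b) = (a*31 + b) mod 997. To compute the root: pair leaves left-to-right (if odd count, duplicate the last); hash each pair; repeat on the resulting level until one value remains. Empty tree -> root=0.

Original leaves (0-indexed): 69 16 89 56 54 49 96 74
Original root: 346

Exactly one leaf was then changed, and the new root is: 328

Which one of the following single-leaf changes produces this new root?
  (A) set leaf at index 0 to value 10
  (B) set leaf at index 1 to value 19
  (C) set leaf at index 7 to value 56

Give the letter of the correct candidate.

Original leaves: [69, 16, 89, 56, 54, 49, 96, 74]
Target new root: 328
Try each candidate change and compute the resulting root:
Candidate A: set leaf[0] = 10 -> leaves = [10, 16, 89, 56, 54, 49, 96, 74]
  L0: [10, 16, 89, 56, 54, 49, 96, 74]
  L1: h(10,16)=(10*31+16)%997=326 h(89,56)=(89*31+56)%997=821 h(54,49)=(54*31+49)%997=726 h(96,74)=(96*31+74)%997=59 -> [326, 821, 726, 59]
  L2: h(326,821)=(326*31+821)%997=957 h(726,59)=(726*31+59)%997=631 -> [957, 631]
  L3: h(957,631)=(957*31+631)%997=388 -> [388]
  root = 388 != target 328
Candidate B: set leaf[1] = 19 -> leaves = [69, 19, 89, 56, 54, 49, 96, 74]
  L0: [69, 19, 89, 56, 54, 49, 96, 74]
  L1: h(69,19)=(69*31+19)%997=164 h(89,56)=(89*31+56)%997=821 h(54,49)=(54*31+49)%997=726 h(96,74)=(96*31+74)%997=59 -> [164, 821, 726, 59]
  L2: h(164,821)=(164*31+821)%997=920 h(726,59)=(726*31+59)%997=631 -> [920, 631]
  L3: h(920,631)=(920*31+631)%997=238 -> [238]
  root = 238 != target 328
Candidate C: set leaf[7] = 56 -> leaves = [69, 16, 89, 56, 54, 49, 96, 56]
  L0: [69, 16, 89, 56, 54, 49, 96, 56]
  L1: h(69,16)=(69*31+16)%997=161 h(89,56)=(89*31+56)%997=821 h(54,49)=(54*31+49)%997=726 h(96,56)=(96*31+56)%997=41 -> [161, 821, 726, 41]
  L2: h(161,821)=(161*31+821)%997=827 h(726,41)=(726*31+41)%997=613 -> [827, 613]
  L3: h(827,613)=(827*31+613)%997=328 -> [328]
  root = 328 == target 328  ** MATCH **
Candidate C produces the target root.

Answer: C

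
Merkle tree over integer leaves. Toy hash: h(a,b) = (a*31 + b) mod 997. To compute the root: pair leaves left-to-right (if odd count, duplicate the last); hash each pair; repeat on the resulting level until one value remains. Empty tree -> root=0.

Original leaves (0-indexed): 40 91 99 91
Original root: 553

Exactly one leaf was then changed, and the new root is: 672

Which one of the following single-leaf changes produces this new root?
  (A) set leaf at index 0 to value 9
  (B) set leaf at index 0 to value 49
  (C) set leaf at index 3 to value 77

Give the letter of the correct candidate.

Original leaves: [40, 91, 99, 91]
Target new root: 672
Try each candidate change and compute the resulting root:
Candidate A: set leaf[0] = 9 -> leaves = [9, 91, 99, 91]
  L0: [9, 91, 99, 91]
  L1: h(9,91)=(9*31+91)%997=370 h(99,91)=(99*31+91)%997=169 -> [370, 169]
  L2: h(370,169)=(370*31+169)%997=672 -> [672]
  root = 672 == target 672  ** MATCH **
Candidate B: set leaf[0] = 49 -> leaves = [49, 91, 99, 91]
  L0: [49, 91, 99, 91]
  L1: h(49,91)=(49*31+91)%997=613 h(99,91)=(99*31+91)%997=169 -> [613, 169]
  L2: h(613,169)=(613*31+169)%997=229 -> [229]
  root = 229 != target 672
Candidate C: set leaf[3] = 77 -> leaves = [40, 91, 99, 77]
  L0: [40, 91, 99, 77]
  L1: h(40,91)=(40*31+91)%997=334 h(99,77)=(99*31+77)%997=155 -> [334, 155]
  L2: h(334,155)=(334*31+155)%997=539 -> [539]
  root = 539 != target 672
Candidate A produces the target root.

Answer: A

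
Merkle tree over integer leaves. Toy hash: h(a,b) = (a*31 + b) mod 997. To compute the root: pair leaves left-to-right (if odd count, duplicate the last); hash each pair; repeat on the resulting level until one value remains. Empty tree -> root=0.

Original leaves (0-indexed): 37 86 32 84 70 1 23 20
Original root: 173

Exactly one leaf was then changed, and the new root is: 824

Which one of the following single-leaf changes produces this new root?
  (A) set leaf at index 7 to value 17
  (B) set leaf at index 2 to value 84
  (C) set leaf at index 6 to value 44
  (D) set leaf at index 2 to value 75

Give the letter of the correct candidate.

Answer: C

Derivation:
Original leaves: [37, 86, 32, 84, 70, 1, 23, 20]
Target new root: 824
Try each candidate change and compute the resulting root:
Candidate A: set leaf[7] = 17 -> leaves = [37, 86, 32, 84, 70, 1, 23, 17]
  L0: [37, 86, 32, 84, 70, 1, 23, 17]
  L1: h(37,86)=(37*31+86)%997=236 h(32,84)=(32*31+84)%997=79 h(70,1)=(70*31+1)%997=177 h(23,17)=(23*31+17)%997=730 -> [236, 79, 177, 730]
  L2: h(236,79)=(236*31+79)%997=416 h(177,730)=(177*31+730)%997=235 -> [416, 235]
  L3: h(416,235)=(416*31+235)%997=170 -> [170]
  root = 170 != target 824
Candidate B: set leaf[2] = 84 -> leaves = [37, 86, 84, 84, 70, 1, 23, 20]
  L0: [37, 86, 84, 84, 70, 1, 23, 20]
  L1: h(37,86)=(37*31+86)%997=236 h(84,84)=(84*31+84)%997=694 h(70,1)=(70*31+1)%997=177 h(23,20)=(23*31+20)%997=733 -> [236, 694, 177, 733]
  L2: h(236,694)=(236*31+694)%997=34 h(177,733)=(177*31+733)%997=238 -> [34, 238]
  L3: h(34,238)=(34*31+238)%997=295 -> [295]
  root = 295 != target 824
Candidate C: set leaf[6] = 44 -> leaves = [37, 86, 32, 84, 70, 1, 44, 20]
  L0: [37, 86, 32, 84, 70, 1, 44, 20]
  L1: h(37,86)=(37*31+86)%997=236 h(32,84)=(32*31+84)%997=79 h(70,1)=(70*31+1)%997=177 h(44,20)=(44*31+20)%997=387 -> [236, 79, 177, 387]
  L2: h(236,79)=(236*31+79)%997=416 h(177,387)=(177*31+387)%997=889 -> [416, 889]
  L3: h(416,889)=(416*31+889)%997=824 -> [824]
  root = 824 == target 824  ** MATCH **
Candidate D: set leaf[2] = 75 -> leaves = [37, 86, 75, 84, 70, 1, 23, 20]
  L0: [37, 86, 75, 84, 70, 1, 23, 20]
  L1: h(37,86)=(37*31+86)%997=236 h(75,84)=(75*31+84)%997=415 h(70,1)=(70*31+1)%997=177 h(23,20)=(23*31+20)%997=733 -> [236, 415, 177, 733]
  L2: h(236,415)=(236*31+415)%997=752 h(177,733)=(177*31+733)%997=238 -> [752, 238]
  L3: h(752,238)=(752*31+238)%997=619 -> [619]
  root = 619 != target 824
Candidate C produces the target root.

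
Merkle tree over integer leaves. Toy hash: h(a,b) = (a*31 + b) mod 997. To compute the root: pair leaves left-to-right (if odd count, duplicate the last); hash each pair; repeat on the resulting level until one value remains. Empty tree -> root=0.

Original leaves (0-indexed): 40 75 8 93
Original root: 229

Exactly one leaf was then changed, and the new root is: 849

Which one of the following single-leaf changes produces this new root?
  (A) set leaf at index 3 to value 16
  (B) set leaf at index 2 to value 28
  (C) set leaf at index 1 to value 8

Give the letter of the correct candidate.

Answer: B

Derivation:
Original leaves: [40, 75, 8, 93]
Target new root: 849
Try each candidate change and compute the resulting root:
Candidate A: set leaf[3] = 16 -> leaves = [40, 75, 8, 16]
  L0: [40, 75, 8, 16]
  L1: h(40,75)=(40*31+75)%997=318 h(8,16)=(8*31+16)%997=264 -> [318, 264]
  L2: h(318,264)=(318*31+264)%997=152 -> [152]
  root = 152 != target 849
Candidate B: set leaf[2] = 28 -> leaves = [40, 75, 28, 93]
  L0: [40, 75, 28, 93]
  L1: h(40,75)=(40*31+75)%997=318 h(28,93)=(28*31+93)%997=961 -> [318, 961]
  L2: h(318,961)=(318*31+961)%997=849 -> [849]
  root = 849 == target 849  ** MATCH **
Candidate C: set leaf[1] = 8 -> leaves = [40, 8, 8, 93]
  L0: [40, 8, 8, 93]
  L1: h(40,8)=(40*31+8)%997=251 h(8,93)=(8*31+93)%997=341 -> [251, 341]
  L2: h(251,341)=(251*31+341)%997=146 -> [146]
  root = 146 != target 849
Candidate B produces the target root.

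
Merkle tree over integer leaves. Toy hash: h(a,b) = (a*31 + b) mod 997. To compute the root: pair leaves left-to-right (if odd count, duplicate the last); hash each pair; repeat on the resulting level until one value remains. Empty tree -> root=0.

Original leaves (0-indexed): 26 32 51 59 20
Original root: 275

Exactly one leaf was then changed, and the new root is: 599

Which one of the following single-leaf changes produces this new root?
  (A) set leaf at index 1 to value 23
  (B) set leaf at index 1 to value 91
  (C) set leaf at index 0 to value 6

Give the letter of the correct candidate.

Original leaves: [26, 32, 51, 59, 20]
Target new root: 599
Try each candidate change and compute the resulting root:
Candidate A: set leaf[1] = 23 -> leaves = [26, 23, 51, 59, 20]
  L0: [26, 23, 51, 59, 20]
  L1: h(26,23)=(26*31+23)%997=829 h(51,59)=(51*31+59)%997=643 h(20,20)=(20*31+20)%997=640 -> [829, 643, 640]
  L2: h(829,643)=(829*31+643)%997=420 h(640,640)=(640*31+640)%997=540 -> [420, 540]
  L3: h(420,540)=(420*31+540)%997=599 -> [599]
  root = 599 == target 599  ** MATCH **
Candidate B: set leaf[1] = 91 -> leaves = [26, 91, 51, 59, 20]
  L0: [26, 91, 51, 59, 20]
  L1: h(26,91)=(26*31+91)%997=897 h(51,59)=(51*31+59)%997=643 h(20,20)=(20*31+20)%997=640 -> [897, 643, 640]
  L2: h(897,643)=(897*31+643)%997=534 h(640,640)=(640*31+640)%997=540 -> [534, 540]
  L3: h(534,540)=(534*31+540)%997=145 -> [145]
  root = 145 != target 599
Candidate C: set leaf[0] = 6 -> leaves = [6, 32, 51, 59, 20]
  L0: [6, 32, 51, 59, 20]
  L1: h(6,32)=(6*31+32)%997=218 h(51,59)=(51*31+59)%997=643 h(20,20)=(20*31+20)%997=640 -> [218, 643, 640]
  L2: h(218,643)=(218*31+643)%997=422 h(640,640)=(640*31+640)%997=540 -> [422, 540]
  L3: h(422,540)=(422*31+540)%997=661 -> [661]
  root = 661 != target 599
Candidate A produces the target root.

Answer: A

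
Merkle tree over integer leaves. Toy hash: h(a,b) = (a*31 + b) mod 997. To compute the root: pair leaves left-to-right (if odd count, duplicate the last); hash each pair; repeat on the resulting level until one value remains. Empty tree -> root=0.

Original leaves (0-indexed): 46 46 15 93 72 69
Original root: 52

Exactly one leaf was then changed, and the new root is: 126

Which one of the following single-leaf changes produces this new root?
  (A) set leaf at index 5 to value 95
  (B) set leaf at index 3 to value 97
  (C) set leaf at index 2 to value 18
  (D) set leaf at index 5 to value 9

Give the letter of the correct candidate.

Answer: D

Derivation:
Original leaves: [46, 46, 15, 93, 72, 69]
Target new root: 126
Try each candidate change and compute the resulting root:
Candidate A: set leaf[5] = 95 -> leaves = [46, 46, 15, 93, 72, 95]
  L0: [46, 46, 15, 93, 72, 95]
  L1: h(46,46)=(46*31+46)%997=475 h(15,93)=(15*31+93)%997=558 h(72,95)=(72*31+95)%997=333 -> [475, 558, 333]
  L2: h(475,558)=(475*31+558)%997=328 h(333,333)=(333*31+333)%997=686 -> [328, 686]
  L3: h(328,686)=(328*31+686)%997=884 -> [884]
  root = 884 != target 126
Candidate B: set leaf[3] = 97 -> leaves = [46, 46, 15, 97, 72, 69]
  L0: [46, 46, 15, 97, 72, 69]
  L1: h(46,46)=(46*31+46)%997=475 h(15,97)=(15*31+97)%997=562 h(72,69)=(72*31+69)%997=307 -> [475, 562, 307]
  L2: h(475,562)=(475*31+562)%997=332 h(307,307)=(307*31+307)%997=851 -> [332, 851]
  L3: h(332,851)=(332*31+851)%997=176 -> [176]
  root = 176 != target 126
Candidate C: set leaf[2] = 18 -> leaves = [46, 46, 18, 93, 72, 69]
  L0: [46, 46, 18, 93, 72, 69]
  L1: h(46,46)=(46*31+46)%997=475 h(18,93)=(18*31+93)%997=651 h(72,69)=(72*31+69)%997=307 -> [475, 651, 307]
  L2: h(475,651)=(475*31+651)%997=421 h(307,307)=(307*31+307)%997=851 -> [421, 851]
  L3: h(421,851)=(421*31+851)%997=941 -> [941]
  root = 941 != target 126
Candidate D: set leaf[5] = 9 -> leaves = [46, 46, 15, 93, 72, 9]
  L0: [46, 46, 15, 93, 72, 9]
  L1: h(46,46)=(46*31+46)%997=475 h(15,93)=(15*31+93)%997=558 h(72,9)=(72*31+9)%997=247 -> [475, 558, 247]
  L2: h(475,558)=(475*31+558)%997=328 h(247,247)=(247*31+247)%997=925 -> [328, 925]
  L3: h(328,925)=(328*31+925)%997=126 -> [126]
  root = 126 == target 126  ** MATCH **
Candidate D produces the target root.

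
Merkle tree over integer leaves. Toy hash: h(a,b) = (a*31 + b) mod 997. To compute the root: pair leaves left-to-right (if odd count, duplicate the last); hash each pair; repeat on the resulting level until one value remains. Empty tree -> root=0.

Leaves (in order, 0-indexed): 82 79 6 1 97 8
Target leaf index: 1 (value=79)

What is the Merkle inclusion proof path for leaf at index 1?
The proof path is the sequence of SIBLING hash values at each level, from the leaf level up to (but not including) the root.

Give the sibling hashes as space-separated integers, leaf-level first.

Answer: 82 187 768

Derivation:
L0 (leaves): [82, 79, 6, 1, 97, 8], target index=1
L1: h(82,79)=(82*31+79)%997=627 [pair 0] h(6,1)=(6*31+1)%997=187 [pair 1] h(97,8)=(97*31+8)%997=24 [pair 2] -> [627, 187, 24]
  Sibling for proof at L0: 82
L2: h(627,187)=(627*31+187)%997=681 [pair 0] h(24,24)=(24*31+24)%997=768 [pair 1] -> [681, 768]
  Sibling for proof at L1: 187
L3: h(681,768)=(681*31+768)%997=942 [pair 0] -> [942]
  Sibling for proof at L2: 768
Root: 942
Proof path (sibling hashes from leaf to root): [82, 187, 768]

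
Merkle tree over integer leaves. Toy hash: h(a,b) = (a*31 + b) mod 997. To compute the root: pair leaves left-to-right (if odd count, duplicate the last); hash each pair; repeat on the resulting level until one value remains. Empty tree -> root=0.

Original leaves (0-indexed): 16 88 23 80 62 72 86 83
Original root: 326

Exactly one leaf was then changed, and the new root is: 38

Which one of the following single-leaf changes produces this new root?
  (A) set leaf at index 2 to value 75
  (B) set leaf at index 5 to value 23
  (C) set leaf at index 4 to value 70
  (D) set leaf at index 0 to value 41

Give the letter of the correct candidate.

Answer: C

Derivation:
Original leaves: [16, 88, 23, 80, 62, 72, 86, 83]
Target new root: 38
Try each candidate change and compute the resulting root:
Candidate A: set leaf[2] = 75 -> leaves = [16, 88, 75, 80, 62, 72, 86, 83]
  L0: [16, 88, 75, 80, 62, 72, 86, 83]
  L1: h(16,88)=(16*31+88)%997=584 h(75,80)=(75*31+80)%997=411 h(62,72)=(62*31+72)%997=0 h(86,83)=(86*31+83)%997=755 -> [584, 411, 0, 755]
  L2: h(584,411)=(584*31+411)%997=569 h(0,755)=(0*31+755)%997=755 -> [569, 755]
  L3: h(569,755)=(569*31+755)%997=448 -> [448]
  root = 448 != target 38
Candidate B: set leaf[5] = 23 -> leaves = [16, 88, 23, 80, 62, 23, 86, 83]
  L0: [16, 88, 23, 80, 62, 23, 86, 83]
  L1: h(16,88)=(16*31+88)%997=584 h(23,80)=(23*31+80)%997=793 h(62,23)=(62*31+23)%997=948 h(86,83)=(86*31+83)%997=755 -> [584, 793, 948, 755]
  L2: h(584,793)=(584*31+793)%997=951 h(948,755)=(948*31+755)%997=233 -> [951, 233]
  L3: h(951,233)=(951*31+233)%997=801 -> [801]
  root = 801 != target 38
Candidate C: set leaf[4] = 70 -> leaves = [16, 88, 23, 80, 70, 72, 86, 83]
  L0: [16, 88, 23, 80, 70, 72, 86, 83]
  L1: h(16,88)=(16*31+88)%997=584 h(23,80)=(23*31+80)%997=793 h(70,72)=(70*31+72)%997=248 h(86,83)=(86*31+83)%997=755 -> [584, 793, 248, 755]
  L2: h(584,793)=(584*31+793)%997=951 h(248,755)=(248*31+755)%997=467 -> [951, 467]
  L3: h(951,467)=(951*31+467)%997=38 -> [38]
  root = 38 == target 38  ** MATCH **
Candidate D: set leaf[0] = 41 -> leaves = [41, 88, 23, 80, 62, 72, 86, 83]
  L0: [41, 88, 23, 80, 62, 72, 86, 83]
  L1: h(41,88)=(41*31+88)%997=362 h(23,80)=(23*31+80)%997=793 h(62,72)=(62*31+72)%997=0 h(86,83)=(86*31+83)%997=755 -> [362, 793, 0, 755]
  L2: h(362,793)=(362*31+793)%997=51 h(0,755)=(0*31+755)%997=755 -> [51, 755]
  L3: h(51,755)=(51*31+755)%997=342 -> [342]
  root = 342 != target 38
Candidate C produces the target root.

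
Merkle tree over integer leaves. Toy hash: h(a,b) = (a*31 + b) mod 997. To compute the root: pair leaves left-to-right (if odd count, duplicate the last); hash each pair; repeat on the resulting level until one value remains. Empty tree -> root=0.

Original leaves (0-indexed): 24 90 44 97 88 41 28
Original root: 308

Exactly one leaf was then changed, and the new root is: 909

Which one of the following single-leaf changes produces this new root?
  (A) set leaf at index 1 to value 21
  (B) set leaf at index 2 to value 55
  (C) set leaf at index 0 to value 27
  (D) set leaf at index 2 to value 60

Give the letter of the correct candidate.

Original leaves: [24, 90, 44, 97, 88, 41, 28]
Target new root: 909
Try each candidate change and compute the resulting root:
Candidate A: set leaf[1] = 21 -> leaves = [24, 21, 44, 97, 88, 41, 28]
  L0: [24, 21, 44, 97, 88, 41, 28]
  L1: h(24,21)=(24*31+21)%997=765 h(44,97)=(44*31+97)%997=464 h(88,41)=(88*31+41)%997=775 h(28,28)=(28*31+28)%997=896 -> [765, 464, 775, 896]
  L2: h(765,464)=(765*31+464)%997=251 h(775,896)=(775*31+896)%997=993 -> [251, 993]
  L3: h(251,993)=(251*31+993)%997=798 -> [798]
  root = 798 != target 909
Candidate B: set leaf[2] = 55 -> leaves = [24, 90, 55, 97, 88, 41, 28]
  L0: [24, 90, 55, 97, 88, 41, 28]
  L1: h(24,90)=(24*31+90)%997=834 h(55,97)=(55*31+97)%997=805 h(88,41)=(88*31+41)%997=775 h(28,28)=(28*31+28)%997=896 -> [834, 805, 775, 896]
  L2: h(834,805)=(834*31+805)%997=737 h(775,896)=(775*31+896)%997=993 -> [737, 993]
  L3: h(737,993)=(737*31+993)%997=909 -> [909]
  root = 909 == target 909  ** MATCH **
Candidate C: set leaf[0] = 27 -> leaves = [27, 90, 44, 97, 88, 41, 28]
  L0: [27, 90, 44, 97, 88, 41, 28]
  L1: h(27,90)=(27*31+90)%997=927 h(44,97)=(44*31+97)%997=464 h(88,41)=(88*31+41)%997=775 h(28,28)=(28*31+28)%997=896 -> [927, 464, 775, 896]
  L2: h(927,464)=(927*31+464)%997=288 h(775,896)=(775*31+896)%997=993 -> [288, 993]
  L3: h(288,993)=(288*31+993)%997=948 -> [948]
  root = 948 != target 909
Candidate D: set leaf[2] = 60 -> leaves = [24, 90, 60, 97, 88, 41, 28]
  L0: [24, 90, 60, 97, 88, 41, 28]
  L1: h(24,90)=(24*31+90)%997=834 h(60,97)=(60*31+97)%997=960 h(88,41)=(88*31+41)%997=775 h(28,28)=(28*31+28)%997=896 -> [834, 960, 775, 896]
  L2: h(834,960)=(834*31+960)%997=892 h(775,896)=(775*31+896)%997=993 -> [892, 993]
  L3: h(892,993)=(892*31+993)%997=729 -> [729]
  root = 729 != target 909
Candidate B produces the target root.

Answer: B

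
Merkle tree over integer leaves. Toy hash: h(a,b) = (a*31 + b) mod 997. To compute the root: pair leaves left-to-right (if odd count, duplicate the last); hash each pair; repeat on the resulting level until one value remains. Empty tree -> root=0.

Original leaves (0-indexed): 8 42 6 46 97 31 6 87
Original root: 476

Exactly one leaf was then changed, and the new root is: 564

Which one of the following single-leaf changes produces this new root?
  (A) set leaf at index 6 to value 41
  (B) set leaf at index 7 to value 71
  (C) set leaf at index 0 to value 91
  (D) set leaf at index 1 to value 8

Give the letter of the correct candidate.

Original leaves: [8, 42, 6, 46, 97, 31, 6, 87]
Target new root: 564
Try each candidate change and compute the resulting root:
Candidate A: set leaf[6] = 41 -> leaves = [8, 42, 6, 46, 97, 31, 41, 87]
  L0: [8, 42, 6, 46, 97, 31, 41, 87]
  L1: h(8,42)=(8*31+42)%997=290 h(6,46)=(6*31+46)%997=232 h(97,31)=(97*31+31)%997=47 h(41,87)=(41*31+87)%997=361 -> [290, 232, 47, 361]
  L2: h(290,232)=(290*31+232)%997=249 h(47,361)=(47*31+361)%997=821 -> [249, 821]
  L3: h(249,821)=(249*31+821)%997=564 -> [564]
  root = 564 == target 564  ** MATCH **
Candidate B: set leaf[7] = 71 -> leaves = [8, 42, 6, 46, 97, 31, 6, 71]
  L0: [8, 42, 6, 46, 97, 31, 6, 71]
  L1: h(8,42)=(8*31+42)%997=290 h(6,46)=(6*31+46)%997=232 h(97,31)=(97*31+31)%997=47 h(6,71)=(6*31+71)%997=257 -> [290, 232, 47, 257]
  L2: h(290,232)=(290*31+232)%997=249 h(47,257)=(47*31+257)%997=717 -> [249, 717]
  L3: h(249,717)=(249*31+717)%997=460 -> [460]
  root = 460 != target 564
Candidate C: set leaf[0] = 91 -> leaves = [91, 42, 6, 46, 97, 31, 6, 87]
  L0: [91, 42, 6, 46, 97, 31, 6, 87]
  L1: h(91,42)=(91*31+42)%997=869 h(6,46)=(6*31+46)%997=232 h(97,31)=(97*31+31)%997=47 h(6,87)=(6*31+87)%997=273 -> [869, 232, 47, 273]
  L2: h(869,232)=(869*31+232)%997=252 h(47,273)=(47*31+273)%997=733 -> [252, 733]
  L3: h(252,733)=(252*31+733)%997=569 -> [569]
  root = 569 != target 564
Candidate D: set leaf[1] = 8 -> leaves = [8, 8, 6, 46, 97, 31, 6, 87]
  L0: [8, 8, 6, 46, 97, 31, 6, 87]
  L1: h(8,8)=(8*31+8)%997=256 h(6,46)=(6*31+46)%997=232 h(97,31)=(97*31+31)%997=47 h(6,87)=(6*31+87)%997=273 -> [256, 232, 47, 273]
  L2: h(256,232)=(256*31+232)%997=192 h(47,273)=(47*31+273)%997=733 -> [192, 733]
  L3: h(192,733)=(192*31+733)%997=703 -> [703]
  root = 703 != target 564
Candidate A produces the target root.

Answer: A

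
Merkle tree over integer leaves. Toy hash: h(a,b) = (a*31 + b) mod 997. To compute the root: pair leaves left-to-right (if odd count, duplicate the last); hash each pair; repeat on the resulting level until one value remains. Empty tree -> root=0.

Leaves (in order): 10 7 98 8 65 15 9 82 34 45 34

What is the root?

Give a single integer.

Answer: 510

Derivation:
L0: [10, 7, 98, 8, 65, 15, 9, 82, 34, 45, 34]
L1: h(10,7)=(10*31+7)%997=317 h(98,8)=(98*31+8)%997=55 h(65,15)=(65*31+15)%997=36 h(9,82)=(9*31+82)%997=361 h(34,45)=(34*31+45)%997=102 h(34,34)=(34*31+34)%997=91 -> [317, 55, 36, 361, 102, 91]
L2: h(317,55)=(317*31+55)%997=909 h(36,361)=(36*31+361)%997=480 h(102,91)=(102*31+91)%997=262 -> [909, 480, 262]
L3: h(909,480)=(909*31+480)%997=743 h(262,262)=(262*31+262)%997=408 -> [743, 408]
L4: h(743,408)=(743*31+408)%997=510 -> [510]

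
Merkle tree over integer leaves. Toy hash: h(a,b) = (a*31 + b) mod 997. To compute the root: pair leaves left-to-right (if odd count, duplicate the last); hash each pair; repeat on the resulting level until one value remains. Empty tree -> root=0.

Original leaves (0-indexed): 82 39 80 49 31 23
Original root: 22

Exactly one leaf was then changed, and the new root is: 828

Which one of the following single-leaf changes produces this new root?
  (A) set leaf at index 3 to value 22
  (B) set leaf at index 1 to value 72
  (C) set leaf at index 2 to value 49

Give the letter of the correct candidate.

Answer: B

Derivation:
Original leaves: [82, 39, 80, 49, 31, 23]
Target new root: 828
Try each candidate change and compute the resulting root:
Candidate A: set leaf[3] = 22 -> leaves = [82, 39, 80, 22, 31, 23]
  L0: [82, 39, 80, 22, 31, 23]
  L1: h(82,39)=(82*31+39)%997=587 h(80,22)=(80*31+22)%997=508 h(31,23)=(31*31+23)%997=984 -> [587, 508, 984]
  L2: h(587,508)=(587*31+508)%997=759 h(984,984)=(984*31+984)%997=581 -> [759, 581]
  L3: h(759,581)=(759*31+581)%997=182 -> [182]
  root = 182 != target 828
Candidate B: set leaf[1] = 72 -> leaves = [82, 72, 80, 49, 31, 23]
  L0: [82, 72, 80, 49, 31, 23]
  L1: h(82,72)=(82*31+72)%997=620 h(80,49)=(80*31+49)%997=535 h(31,23)=(31*31+23)%997=984 -> [620, 535, 984]
  L2: h(620,535)=(620*31+535)%997=812 h(984,984)=(984*31+984)%997=581 -> [812, 581]
  L3: h(812,581)=(812*31+581)%997=828 -> [828]
  root = 828 == target 828  ** MATCH **
Candidate C: set leaf[2] = 49 -> leaves = [82, 39, 49, 49, 31, 23]
  L0: [82, 39, 49, 49, 31, 23]
  L1: h(82,39)=(82*31+39)%997=587 h(49,49)=(49*31+49)%997=571 h(31,23)=(31*31+23)%997=984 -> [587, 571, 984]
  L2: h(587,571)=(587*31+571)%997=822 h(984,984)=(984*31+984)%997=581 -> [822, 581]
  L3: h(822,581)=(822*31+581)%997=141 -> [141]
  root = 141 != target 828
Candidate B produces the target root.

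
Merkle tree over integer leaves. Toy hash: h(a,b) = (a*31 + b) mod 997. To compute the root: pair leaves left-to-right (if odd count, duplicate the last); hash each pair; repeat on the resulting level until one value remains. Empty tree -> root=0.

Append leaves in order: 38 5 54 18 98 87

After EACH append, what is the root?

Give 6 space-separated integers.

Answer: 38 186 515 479 546 194

Derivation:
After append 38 (leaves=[38]):
  L0: [38]
  root=38
After append 5 (leaves=[38, 5]):
  L0: [38, 5]
  L1: h(38,5)=(38*31+5)%997=186 -> [186]
  root=186
After append 54 (leaves=[38, 5, 54]):
  L0: [38, 5, 54]
  L1: h(38,5)=(38*31+5)%997=186 h(54,54)=(54*31+54)%997=731 -> [186, 731]
  L2: h(186,731)=(186*31+731)%997=515 -> [515]
  root=515
After append 18 (leaves=[38, 5, 54, 18]):
  L0: [38, 5, 54, 18]
  L1: h(38,5)=(38*31+5)%997=186 h(54,18)=(54*31+18)%997=695 -> [186, 695]
  L2: h(186,695)=(186*31+695)%997=479 -> [479]
  root=479
After append 98 (leaves=[38, 5, 54, 18, 98]):
  L0: [38, 5, 54, 18, 98]
  L1: h(38,5)=(38*31+5)%997=186 h(54,18)=(54*31+18)%997=695 h(98,98)=(98*31+98)%997=145 -> [186, 695, 145]
  L2: h(186,695)=(186*31+695)%997=479 h(145,145)=(145*31+145)%997=652 -> [479, 652]
  L3: h(479,652)=(479*31+652)%997=546 -> [546]
  root=546
After append 87 (leaves=[38, 5, 54, 18, 98, 87]):
  L0: [38, 5, 54, 18, 98, 87]
  L1: h(38,5)=(38*31+5)%997=186 h(54,18)=(54*31+18)%997=695 h(98,87)=(98*31+87)%997=134 -> [186, 695, 134]
  L2: h(186,695)=(186*31+695)%997=479 h(134,134)=(134*31+134)%997=300 -> [479, 300]
  L3: h(479,300)=(479*31+300)%997=194 -> [194]
  root=194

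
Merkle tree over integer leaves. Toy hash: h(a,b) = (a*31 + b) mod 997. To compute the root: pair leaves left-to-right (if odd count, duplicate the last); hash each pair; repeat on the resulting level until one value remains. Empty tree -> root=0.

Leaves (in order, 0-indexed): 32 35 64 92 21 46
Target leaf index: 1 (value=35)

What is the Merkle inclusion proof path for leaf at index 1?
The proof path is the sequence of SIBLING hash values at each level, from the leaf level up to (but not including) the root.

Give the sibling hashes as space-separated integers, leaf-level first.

Answer: 32 82 370

Derivation:
L0 (leaves): [32, 35, 64, 92, 21, 46], target index=1
L1: h(32,35)=(32*31+35)%997=30 [pair 0] h(64,92)=(64*31+92)%997=82 [pair 1] h(21,46)=(21*31+46)%997=697 [pair 2] -> [30, 82, 697]
  Sibling for proof at L0: 32
L2: h(30,82)=(30*31+82)%997=15 [pair 0] h(697,697)=(697*31+697)%997=370 [pair 1] -> [15, 370]
  Sibling for proof at L1: 82
L3: h(15,370)=(15*31+370)%997=835 [pair 0] -> [835]
  Sibling for proof at L2: 370
Root: 835
Proof path (sibling hashes from leaf to root): [32, 82, 370]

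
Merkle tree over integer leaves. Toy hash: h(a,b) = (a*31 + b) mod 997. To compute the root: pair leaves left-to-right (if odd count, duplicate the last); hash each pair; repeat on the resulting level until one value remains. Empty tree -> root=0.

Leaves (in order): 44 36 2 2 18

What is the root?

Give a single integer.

L0: [44, 36, 2, 2, 18]
L1: h(44,36)=(44*31+36)%997=403 h(2,2)=(2*31+2)%997=64 h(18,18)=(18*31+18)%997=576 -> [403, 64, 576]
L2: h(403,64)=(403*31+64)%997=593 h(576,576)=(576*31+576)%997=486 -> [593, 486]
L3: h(593,486)=(593*31+486)%997=923 -> [923]

Answer: 923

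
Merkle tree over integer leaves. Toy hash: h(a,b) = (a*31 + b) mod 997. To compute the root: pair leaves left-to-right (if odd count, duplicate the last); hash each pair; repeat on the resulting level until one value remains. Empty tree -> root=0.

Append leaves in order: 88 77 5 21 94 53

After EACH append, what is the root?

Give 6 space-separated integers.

After append 88 (leaves=[88]):
  L0: [88]
  root=88
After append 77 (leaves=[88, 77]):
  L0: [88, 77]
  L1: h(88,77)=(88*31+77)%997=811 -> [811]
  root=811
After append 5 (leaves=[88, 77, 5]):
  L0: [88, 77, 5]
  L1: h(88,77)=(88*31+77)%997=811 h(5,5)=(5*31+5)%997=160 -> [811, 160]
  L2: h(811,160)=(811*31+160)%997=376 -> [376]
  root=376
After append 21 (leaves=[88, 77, 5, 21]):
  L0: [88, 77, 5, 21]
  L1: h(88,77)=(88*31+77)%997=811 h(5,21)=(5*31+21)%997=176 -> [811, 176]
  L2: h(811,176)=(811*31+176)%997=392 -> [392]
  root=392
After append 94 (leaves=[88, 77, 5, 21, 94]):
  L0: [88, 77, 5, 21, 94]
  L1: h(88,77)=(88*31+77)%997=811 h(5,21)=(5*31+21)%997=176 h(94,94)=(94*31+94)%997=17 -> [811, 176, 17]
  L2: h(811,176)=(811*31+176)%997=392 h(17,17)=(17*31+17)%997=544 -> [392, 544]
  L3: h(392,544)=(392*31+544)%997=732 -> [732]
  root=732
After append 53 (leaves=[88, 77, 5, 21, 94, 53]):
  L0: [88, 77, 5, 21, 94, 53]
  L1: h(88,77)=(88*31+77)%997=811 h(5,21)=(5*31+21)%997=176 h(94,53)=(94*31+53)%997=973 -> [811, 176, 973]
  L2: h(811,176)=(811*31+176)%997=392 h(973,973)=(973*31+973)%997=229 -> [392, 229]
  L3: h(392,229)=(392*31+229)%997=417 -> [417]
  root=417

Answer: 88 811 376 392 732 417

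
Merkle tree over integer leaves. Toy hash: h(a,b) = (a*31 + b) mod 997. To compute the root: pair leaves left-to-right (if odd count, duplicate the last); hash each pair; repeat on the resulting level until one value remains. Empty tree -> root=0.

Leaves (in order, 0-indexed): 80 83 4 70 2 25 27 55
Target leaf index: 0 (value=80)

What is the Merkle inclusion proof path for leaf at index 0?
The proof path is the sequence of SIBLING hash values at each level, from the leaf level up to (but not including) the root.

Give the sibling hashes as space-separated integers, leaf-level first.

L0 (leaves): [80, 83, 4, 70, 2, 25, 27, 55], target index=0
L1: h(80,83)=(80*31+83)%997=569 [pair 0] h(4,70)=(4*31+70)%997=194 [pair 1] h(2,25)=(2*31+25)%997=87 [pair 2] h(27,55)=(27*31+55)%997=892 [pair 3] -> [569, 194, 87, 892]
  Sibling for proof at L0: 83
L2: h(569,194)=(569*31+194)%997=884 [pair 0] h(87,892)=(87*31+892)%997=598 [pair 1] -> [884, 598]
  Sibling for proof at L1: 194
L3: h(884,598)=(884*31+598)%997=86 [pair 0] -> [86]
  Sibling for proof at L2: 598
Root: 86
Proof path (sibling hashes from leaf to root): [83, 194, 598]

Answer: 83 194 598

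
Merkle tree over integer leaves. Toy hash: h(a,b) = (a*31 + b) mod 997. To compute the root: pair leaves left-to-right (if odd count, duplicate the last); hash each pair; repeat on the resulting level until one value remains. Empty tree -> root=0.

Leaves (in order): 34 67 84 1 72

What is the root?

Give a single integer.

L0: [34, 67, 84, 1, 72]
L1: h(34,67)=(34*31+67)%997=124 h(84,1)=(84*31+1)%997=611 h(72,72)=(72*31+72)%997=310 -> [124, 611, 310]
L2: h(124,611)=(124*31+611)%997=467 h(310,310)=(310*31+310)%997=947 -> [467, 947]
L3: h(467,947)=(467*31+947)%997=469 -> [469]

Answer: 469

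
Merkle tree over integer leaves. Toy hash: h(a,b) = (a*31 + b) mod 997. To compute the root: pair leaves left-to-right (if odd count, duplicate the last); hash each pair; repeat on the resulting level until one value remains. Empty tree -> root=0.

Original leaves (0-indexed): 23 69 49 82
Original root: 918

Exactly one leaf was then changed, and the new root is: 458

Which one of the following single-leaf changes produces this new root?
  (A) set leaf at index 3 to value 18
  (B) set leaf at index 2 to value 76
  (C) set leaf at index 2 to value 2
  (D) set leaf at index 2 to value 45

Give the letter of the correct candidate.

Answer: C

Derivation:
Original leaves: [23, 69, 49, 82]
Target new root: 458
Try each candidate change and compute the resulting root:
Candidate A: set leaf[3] = 18 -> leaves = [23, 69, 49, 18]
  L0: [23, 69, 49, 18]
  L1: h(23,69)=(23*31+69)%997=782 h(49,18)=(49*31+18)%997=540 -> [782, 540]
  L2: h(782,540)=(782*31+540)%997=854 -> [854]
  root = 854 != target 458
Candidate B: set leaf[2] = 76 -> leaves = [23, 69, 76, 82]
  L0: [23, 69, 76, 82]
  L1: h(23,69)=(23*31+69)%997=782 h(76,82)=(76*31+82)%997=444 -> [782, 444]
  L2: h(782,444)=(782*31+444)%997=758 -> [758]
  root = 758 != target 458
Candidate C: set leaf[2] = 2 -> leaves = [23, 69, 2, 82]
  L0: [23, 69, 2, 82]
  L1: h(23,69)=(23*31+69)%997=782 h(2,82)=(2*31+82)%997=144 -> [782, 144]
  L2: h(782,144)=(782*31+144)%997=458 -> [458]
  root = 458 == target 458  ** MATCH **
Candidate D: set leaf[2] = 45 -> leaves = [23, 69, 45, 82]
  L0: [23, 69, 45, 82]
  L1: h(23,69)=(23*31+69)%997=782 h(45,82)=(45*31+82)%997=480 -> [782, 480]
  L2: h(782,480)=(782*31+480)%997=794 -> [794]
  root = 794 != target 458
Candidate C produces the target root.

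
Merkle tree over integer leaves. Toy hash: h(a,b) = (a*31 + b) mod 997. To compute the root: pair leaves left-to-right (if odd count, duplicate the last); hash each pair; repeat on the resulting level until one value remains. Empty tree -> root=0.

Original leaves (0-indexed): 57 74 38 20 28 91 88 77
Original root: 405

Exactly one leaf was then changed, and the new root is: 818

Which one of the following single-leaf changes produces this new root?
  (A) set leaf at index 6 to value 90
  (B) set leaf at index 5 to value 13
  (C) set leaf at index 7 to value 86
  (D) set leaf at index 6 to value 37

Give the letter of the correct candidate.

Answer: D

Derivation:
Original leaves: [57, 74, 38, 20, 28, 91, 88, 77]
Target new root: 818
Try each candidate change and compute the resulting root:
Candidate A: set leaf[6] = 90 -> leaves = [57, 74, 38, 20, 28, 91, 90, 77]
  L0: [57, 74, 38, 20, 28, 91, 90, 77]
  L1: h(57,74)=(57*31+74)%997=844 h(38,20)=(38*31+20)%997=201 h(28,91)=(28*31+91)%997=959 h(90,77)=(90*31+77)%997=873 -> [844, 201, 959, 873]
  L2: h(844,201)=(844*31+201)%997=443 h(959,873)=(959*31+873)%997=692 -> [443, 692]
  L3: h(443,692)=(443*31+692)%997=467 -> [467]
  root = 467 != target 818
Candidate B: set leaf[5] = 13 -> leaves = [57, 74, 38, 20, 28, 13, 88, 77]
  L0: [57, 74, 38, 20, 28, 13, 88, 77]
  L1: h(57,74)=(57*31+74)%997=844 h(38,20)=(38*31+20)%997=201 h(28,13)=(28*31+13)%997=881 h(88,77)=(88*31+77)%997=811 -> [844, 201, 881, 811]
  L2: h(844,201)=(844*31+201)%997=443 h(881,811)=(881*31+811)%997=206 -> [443, 206]
  L3: h(443,206)=(443*31+206)%997=978 -> [978]
  root = 978 != target 818
Candidate C: set leaf[7] = 86 -> leaves = [57, 74, 38, 20, 28, 91, 88, 86]
  L0: [57, 74, 38, 20, 28, 91, 88, 86]
  L1: h(57,74)=(57*31+74)%997=844 h(38,20)=(38*31+20)%997=201 h(28,91)=(28*31+91)%997=959 h(88,86)=(88*31+86)%997=820 -> [844, 201, 959, 820]
  L2: h(844,201)=(844*31+201)%997=443 h(959,820)=(959*31+820)%997=639 -> [443, 639]
  L3: h(443,639)=(443*31+639)%997=414 -> [414]
  root = 414 != target 818
Candidate D: set leaf[6] = 37 -> leaves = [57, 74, 38, 20, 28, 91, 37, 77]
  L0: [57, 74, 38, 20, 28, 91, 37, 77]
  L1: h(57,74)=(57*31+74)%997=844 h(38,20)=(38*31+20)%997=201 h(28,91)=(28*31+91)%997=959 h(37,77)=(37*31+77)%997=227 -> [844, 201, 959, 227]
  L2: h(844,201)=(844*31+201)%997=443 h(959,227)=(959*31+227)%997=46 -> [443, 46]
  L3: h(443,46)=(443*31+46)%997=818 -> [818]
  root = 818 == target 818  ** MATCH **
Candidate D produces the target root.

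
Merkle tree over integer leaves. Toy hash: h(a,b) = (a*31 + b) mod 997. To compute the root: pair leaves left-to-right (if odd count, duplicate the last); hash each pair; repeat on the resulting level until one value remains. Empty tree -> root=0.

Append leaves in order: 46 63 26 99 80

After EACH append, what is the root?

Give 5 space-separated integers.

After append 46 (leaves=[46]):
  L0: [46]
  root=46
After append 63 (leaves=[46, 63]):
  L0: [46, 63]
  L1: h(46,63)=(46*31+63)%997=492 -> [492]
  root=492
After append 26 (leaves=[46, 63, 26]):
  L0: [46, 63, 26]
  L1: h(46,63)=(46*31+63)%997=492 h(26,26)=(26*31+26)%997=832 -> [492, 832]
  L2: h(492,832)=(492*31+832)%997=132 -> [132]
  root=132
After append 99 (leaves=[46, 63, 26, 99]):
  L0: [46, 63, 26, 99]
  L1: h(46,63)=(46*31+63)%997=492 h(26,99)=(26*31+99)%997=905 -> [492, 905]
  L2: h(492,905)=(492*31+905)%997=205 -> [205]
  root=205
After append 80 (leaves=[46, 63, 26, 99, 80]):
  L0: [46, 63, 26, 99, 80]
  L1: h(46,63)=(46*31+63)%997=492 h(26,99)=(26*31+99)%997=905 h(80,80)=(80*31+80)%997=566 -> [492, 905, 566]
  L2: h(492,905)=(492*31+905)%997=205 h(566,566)=(566*31+566)%997=166 -> [205, 166]
  L3: h(205,166)=(205*31+166)%997=539 -> [539]
  root=539

Answer: 46 492 132 205 539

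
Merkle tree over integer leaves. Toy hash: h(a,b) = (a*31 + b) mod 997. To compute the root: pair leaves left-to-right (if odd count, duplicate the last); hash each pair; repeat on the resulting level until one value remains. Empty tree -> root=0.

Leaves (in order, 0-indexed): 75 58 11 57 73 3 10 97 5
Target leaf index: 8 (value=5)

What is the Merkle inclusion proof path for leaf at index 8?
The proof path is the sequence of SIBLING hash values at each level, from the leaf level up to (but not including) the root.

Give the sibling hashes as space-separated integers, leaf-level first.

L0 (leaves): [75, 58, 11, 57, 73, 3, 10, 97, 5], target index=8
L1: h(75,58)=(75*31+58)%997=389 [pair 0] h(11,57)=(11*31+57)%997=398 [pair 1] h(73,3)=(73*31+3)%997=272 [pair 2] h(10,97)=(10*31+97)%997=407 [pair 3] h(5,5)=(5*31+5)%997=160 [pair 4] -> [389, 398, 272, 407, 160]
  Sibling for proof at L0: 5
L2: h(389,398)=(389*31+398)%997=493 [pair 0] h(272,407)=(272*31+407)%997=863 [pair 1] h(160,160)=(160*31+160)%997=135 [pair 2] -> [493, 863, 135]
  Sibling for proof at L1: 160
L3: h(493,863)=(493*31+863)%997=194 [pair 0] h(135,135)=(135*31+135)%997=332 [pair 1] -> [194, 332]
  Sibling for proof at L2: 135
L4: h(194,332)=(194*31+332)%997=364 [pair 0] -> [364]
  Sibling for proof at L3: 194
Root: 364
Proof path (sibling hashes from leaf to root): [5, 160, 135, 194]

Answer: 5 160 135 194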